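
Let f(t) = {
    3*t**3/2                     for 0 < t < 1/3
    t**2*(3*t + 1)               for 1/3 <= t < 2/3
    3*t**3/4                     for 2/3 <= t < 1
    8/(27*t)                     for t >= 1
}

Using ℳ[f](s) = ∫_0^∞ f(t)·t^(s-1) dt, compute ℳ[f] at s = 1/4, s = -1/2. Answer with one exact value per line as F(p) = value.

invert the shared t-power to get 3*t/2 on [0, 1/3); 3*t + 1 on [1/3, 2/3); 3*t/4 on [2/3, 1); …
undo the common scale on t: t on [0, 1/2); 2*t + 1 on [1/2, 1); t/2 on [1, 3/2); …
along the cuts 1/3, 2/3, 1, ℳ[f](s) splits into 4 integrals
piece [0, 1/3): integrate 3*t**3/2 against the kernel
∫ over [1/3, 2/3) of t**2*(3*t + 1)·t^(s-1) joins the sum
segment [2/3, 1) carries 3*t**3/4; integrate it
between 1 and ∞ the integrand is 8/(27*t)·t^(s-1)

F(1/4) = 3**(3/4)*(-70 + 424*2**(1/4) + 659*3**(1/4))/3159
F(-1/2) = -13*sqrt(3)/135 + 403/810 + 38*sqrt(6)/135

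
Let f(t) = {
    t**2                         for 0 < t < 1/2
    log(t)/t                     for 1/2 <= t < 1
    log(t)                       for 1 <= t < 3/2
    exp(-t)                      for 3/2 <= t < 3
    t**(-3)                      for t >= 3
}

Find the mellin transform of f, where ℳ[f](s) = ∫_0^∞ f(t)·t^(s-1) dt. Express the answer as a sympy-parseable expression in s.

(108*2**s*s**2*(s - 3)*(s + 2)*(s**2 - 2*s + 1)*uppergamma(s, 3/2) - 108*2**s*s**2*(s - 3)*(s + 2)*(s**2 - 2*s + 1)*uppergamma(s, 3) - 108*2**s*s**2*(s - 3)*(s + 2) + 108*2**s*(s - 3)*(s + 2)*(s**2 - 2*s + 1) - 108*3**s*s*(s - 3)*(s + 2)*(s**2 - 2*s + 1)*log(2) + 108*3**s*s*(s - 3)*(s + 2)*(s**2 - 2*s + 1)*log(3) - 108*3**s*(s - 3)*(s + 2)*(s**2 - 2*s + 1) - 4*6**s*s**2*(s + 2)*(s**2 - 2*s + 1) + 216*s**3*(s - 3)*(s + 2)*log(2) - 216*s**2*(s - 3)*(s + 2)*log(2) + 216*s**2*(s - 3)*(s + 2) + 27*s**2*(s - 3)*(s**2 - 2*s + 1))/(108*2**s*s**2*(s - 3)*(s + 2)*(s**2 - 2*s + 1))
  -2 < Re(s) < 3

split f at 1/2, 1, 3/2, 3: ℳ[f](s) collects 5 kernel integrals
segment 0 to 1/2 holds t**2; add its integral
[1/2, 1) adds the kernel integral of log(t)/t
over [1, 3/2), the kernel integral of log(t) enters the sum
on [3/2, 3) integrate f = exp(-t) against the kernel
the [3, ∞) slice contributes ∫ t**(-3)·t^(s-1) dt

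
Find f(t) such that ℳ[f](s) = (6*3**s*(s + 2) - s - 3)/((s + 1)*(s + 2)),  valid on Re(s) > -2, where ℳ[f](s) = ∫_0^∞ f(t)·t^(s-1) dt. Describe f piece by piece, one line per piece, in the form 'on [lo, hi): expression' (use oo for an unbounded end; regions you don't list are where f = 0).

back out the shared t-power: t**(3/2) on [0, 1); 2*sqrt(t) on [1, 3)
integrate the 2 segments split at 1, then add the results
over [0, 1), the kernel integral of t**2 enters the sum
∫ 2*t·t^(s-1) over [1, 3)

on [0, 1): t**2
on [1, 3): 2*t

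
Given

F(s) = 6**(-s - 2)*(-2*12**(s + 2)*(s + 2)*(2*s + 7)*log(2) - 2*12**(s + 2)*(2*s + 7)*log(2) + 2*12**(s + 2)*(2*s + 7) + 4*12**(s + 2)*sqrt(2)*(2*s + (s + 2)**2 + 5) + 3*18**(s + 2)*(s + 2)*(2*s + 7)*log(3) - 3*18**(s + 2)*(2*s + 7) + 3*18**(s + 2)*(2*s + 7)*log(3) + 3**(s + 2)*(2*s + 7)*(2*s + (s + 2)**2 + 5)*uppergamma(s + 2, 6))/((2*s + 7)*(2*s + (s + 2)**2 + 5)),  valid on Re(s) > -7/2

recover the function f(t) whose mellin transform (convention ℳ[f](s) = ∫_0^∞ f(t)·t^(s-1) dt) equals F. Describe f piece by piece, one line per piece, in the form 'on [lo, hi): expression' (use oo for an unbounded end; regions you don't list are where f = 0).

back out the shared t-power: t**(3/2) on [0, 2); t*log(t) on [2, 3); exp(-2*t) on [3, ∞)
decompose at 2, 3; ℳ[f](s) sums the 3 pieces' integrals
∫ over [0, 2) of t**(7/2)·t^(s-1) joins the sum
piece [2, 3): integrate t**3*log(t) against the kernel
between 3 and ∞ the integrand is t**2*exp(-2*t)·t^(s-1)

on [0, 2): t**(7/2)
on [2, 3): t**3*log(t)
on [3, oo): t**2*exp(-2*t)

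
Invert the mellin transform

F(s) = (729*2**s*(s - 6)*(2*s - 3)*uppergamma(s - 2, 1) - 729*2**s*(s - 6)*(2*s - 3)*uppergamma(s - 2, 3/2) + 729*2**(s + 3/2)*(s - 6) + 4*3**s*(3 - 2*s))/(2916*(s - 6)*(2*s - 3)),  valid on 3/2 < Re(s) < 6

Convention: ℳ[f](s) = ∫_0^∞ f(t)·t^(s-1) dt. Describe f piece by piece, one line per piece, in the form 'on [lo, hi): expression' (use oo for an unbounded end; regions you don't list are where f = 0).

on [0, 2): t**(-3/2)
on [2, 3): exp(-t/2)/t**2
on [3, oo): t**(-6)

the shared t-power comes off first: 1/sqrt(t) on [0, 2); exp(-t/2)/t on [2, 3); t**(-5) on [3, ∞)
remove the shared t-power first: sqrt(t) on [0, 2); exp(-t/2) on [2, 3); t**(-4) on [3, ∞)
integrate the 3 segments split at 2, 3, then add the results
[0, 2) adds the kernel integral of t**(-3/2)
segment 2 to 3 holds exp(-t/2)/t**2; add its integral
segment [3, ∞) carries t**(-6); integrate it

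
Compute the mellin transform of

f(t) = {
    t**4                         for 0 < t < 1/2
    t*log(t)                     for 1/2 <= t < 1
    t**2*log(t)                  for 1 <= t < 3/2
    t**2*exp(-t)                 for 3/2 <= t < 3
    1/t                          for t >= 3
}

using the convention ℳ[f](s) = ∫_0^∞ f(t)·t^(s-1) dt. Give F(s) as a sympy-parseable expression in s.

(48*2**s*(s - 1)*(s + 2)**2*(s + 4)*(2*s - (s + 2)**2 + 3)*uppergamma(s + 2, 3/2) - 48*2**s*(s - 1)*(s + 2)**2*(s + 4)*(2*s - (s + 2)**2 + 3)*uppergamma(s + 2, 3) + 48*2**s*(s - 1)*(s + 2)**2*(s + 4) + 48*2**s*(s - 1)*(s + 4)*(2*s - (s + 2)**2 + 3) + 3**s*(s - 1)*(s + 2)*(s + 4)*(-108*log(2) + 108*log(3))*(2*s - (s + 2)**2 + 3) - 108*3**s*(s - 1)*(s + 4)*(2*s - (s + 2)**2 + 3) - 16*6**s*(s + 2)**2*(s + 4)*(2*s - (s + 2)**2 + 3) - 24*(s - 1)*(s + 2)**3*(s + 4)*log(2) - 24*(s - 1)*(s + 2)**2*(s + 4) + 24*(s - 1)*(s + 2)**2*(s + 4)*log(2) + 3*(s - 1)*(s + 2)**2*(2*s - (s + 2)**2 + 3))/(48*2**s*(s - 1)*(s + 2)**2*(s + 4)*(2*s - (s + 2)**2 + 3))
  -4 < Re(s) < 1

the shared t-power comes off first: t**2 on [0, 1/2); log(t)/t on [1/2, 1); log(t) on [1, 3/2); …
f breaks at 1/2, 1, 3/2, 3 into 5 integrals to sum
[0, 1/2) adds the kernel integral of t**4
for t in [1/2, 1): the term is ∫ t*log(t)·t^(s-1)
on [1, 3/2): add ∫ t**2*log(t)·t^(s-1) dt
∫ t**2*exp(-t)·t^(s-1) over [3/2, 3)
∫ over [3, ∞) of 1/t·t^(s-1) joins the sum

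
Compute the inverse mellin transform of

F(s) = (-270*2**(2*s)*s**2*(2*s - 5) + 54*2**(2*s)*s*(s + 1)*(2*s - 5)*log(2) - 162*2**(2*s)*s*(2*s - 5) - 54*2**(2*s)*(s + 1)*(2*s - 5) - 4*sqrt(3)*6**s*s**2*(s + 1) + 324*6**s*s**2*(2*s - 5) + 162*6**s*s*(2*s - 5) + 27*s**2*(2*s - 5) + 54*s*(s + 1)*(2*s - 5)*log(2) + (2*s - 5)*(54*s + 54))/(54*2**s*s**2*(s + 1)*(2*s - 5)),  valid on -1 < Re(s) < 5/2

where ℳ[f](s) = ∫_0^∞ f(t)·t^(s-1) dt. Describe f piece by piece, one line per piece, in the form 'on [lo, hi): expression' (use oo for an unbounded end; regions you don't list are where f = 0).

on [0, 1/2): t
on [1/2, 2): log(t)
on [2, 3): t + 3
on [3, oo): t**(-5/2)

split f at 1/2, 2, 3: ℳ[f](s) collects 4 kernel integrals
between 0 and 1/2 the integrand is t·t^(s-1)
piece [1/2, 2): integrate log(t) against the kernel
on [2, 3) integrate f = (t + 3) against the kernel
on [3, ∞): add ∫ t**(-5/2)·t^(s-1) dt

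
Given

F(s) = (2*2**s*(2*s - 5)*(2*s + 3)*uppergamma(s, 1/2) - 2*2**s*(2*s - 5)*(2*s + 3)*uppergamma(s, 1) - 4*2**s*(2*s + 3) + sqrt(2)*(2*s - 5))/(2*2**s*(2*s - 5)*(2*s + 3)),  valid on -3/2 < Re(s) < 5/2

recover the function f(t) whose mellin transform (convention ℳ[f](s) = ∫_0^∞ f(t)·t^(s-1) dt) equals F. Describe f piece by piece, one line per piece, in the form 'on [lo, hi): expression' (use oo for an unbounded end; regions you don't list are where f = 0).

on [0, 1/2): t**(3/2)
on [1/2, 1): exp(-t)
on [1, oo): t**(-5/2)

split f at 1/2, 1: ℳ[f](s) collects 3 kernel integrals
segment [0, 1/2) carries t**(3/2); integrate it
the [1/2, 1) slice contributes ∫ exp(-t)·t^(s-1) dt
segment 1 to ∞ holds t**(-5/2); add its integral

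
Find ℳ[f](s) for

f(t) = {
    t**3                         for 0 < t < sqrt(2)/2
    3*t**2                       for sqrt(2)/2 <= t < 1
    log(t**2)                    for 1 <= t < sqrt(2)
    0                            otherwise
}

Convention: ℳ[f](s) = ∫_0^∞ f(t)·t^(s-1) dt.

(sqrt(2)/2)**s*(12*2**(s/2)*s**2*(s + 3) + 8*2**(s/2)*(s + 2)*(s + 3) + 4*2**s*s*(s + 2)*(s + 3)*log(2) - 8*2**s*(s + 2)*(s + 3) + sqrt(2)*s**2*(s + 2) - 6*s**2*(s + 3))/(4*s**2*(s + 2)*(s + 3))
  Re(s) > -3

peel off the power substitution: t**(3/2) on [0, 1/2); 3*t on [1/2, 1); log(t) on [1, 2)
integrate the 3 segments split at sqrt(2)/2, 1, then add the results
∫ over [0, sqrt(2)/2) of t**3·t^(s-1) joins the sum
over [sqrt(2)/2, 1), the kernel integral of 3*t**2 enters the sum
for t in [1, sqrt(2)): the term is ∫ log(t**2)·t^(s-1)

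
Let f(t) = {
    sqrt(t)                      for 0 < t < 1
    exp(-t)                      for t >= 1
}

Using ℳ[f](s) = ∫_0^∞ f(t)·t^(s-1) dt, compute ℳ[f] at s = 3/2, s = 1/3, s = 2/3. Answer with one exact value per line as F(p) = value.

the 2 pieces separated at 1 each add one integral
on [0, 1) integrate f = sqrt(t) against the kernel
the [1, ∞) slice contributes ∫ exp(-t)·t^(s-1) dt

F(3/2) = sqrt(pi)*erfc(1)/2 + exp(-1) + 1/2
F(1/3) = uppergamma(1/3, 1) + 6/5
F(2/3) = uppergamma(2/3, 1) + 6/7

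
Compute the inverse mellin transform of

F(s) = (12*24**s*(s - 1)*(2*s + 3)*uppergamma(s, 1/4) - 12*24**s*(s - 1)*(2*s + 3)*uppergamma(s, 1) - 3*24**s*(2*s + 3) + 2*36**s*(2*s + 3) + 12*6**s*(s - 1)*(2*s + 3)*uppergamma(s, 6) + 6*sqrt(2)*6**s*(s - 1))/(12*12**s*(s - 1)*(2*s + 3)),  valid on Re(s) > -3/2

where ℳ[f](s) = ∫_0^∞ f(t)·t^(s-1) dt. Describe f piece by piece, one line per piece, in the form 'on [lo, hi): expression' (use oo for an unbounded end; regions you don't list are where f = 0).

treat the 4 regions marked off by 1/2, 2, 3 separately and sum
∫ t**(3/2)·t^(s-1) over [0, 1/2)
between 1/2 and 2 the integrand is exp(-t/2)·t^(s-1)
the [2, 3) slice contributes ∫ 1/(2*t)·t^(s-1) dt
segment [3, ∞) carries exp(-2*t); integrate it

on [0, 1/2): t**(3/2)
on [1/2, 2): exp(-t/2)
on [2, 3): 1/(2*t)
on [3, oo): exp(-2*t)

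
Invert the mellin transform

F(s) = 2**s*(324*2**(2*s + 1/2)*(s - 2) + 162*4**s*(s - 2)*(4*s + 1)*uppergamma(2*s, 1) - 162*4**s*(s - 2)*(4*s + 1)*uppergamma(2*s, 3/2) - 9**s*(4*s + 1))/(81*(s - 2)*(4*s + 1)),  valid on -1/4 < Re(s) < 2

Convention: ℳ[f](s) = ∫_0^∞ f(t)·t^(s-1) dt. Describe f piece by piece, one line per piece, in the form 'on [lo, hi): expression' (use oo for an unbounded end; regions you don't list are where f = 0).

strip the common scale on t: t**(1/4) on [0, 4); exp(-sqrt(t)/2) on [4, 9); t**(-2) on [9, ∞)
remove the power substitution first: sqrt(t) on [0, 2); exp(-t/2) on [2, 3); t**(-4) on [3, ∞)
split f at 8, 18: ℳ[f](s) collects 3 kernel integrals
[0, 8) adds the kernel integral of 2**(3/4)*t**(1/4)/2
on [8, 18) integrate f = exp(-sqrt(2)*sqrt(t)/4) against the kernel
the [18, ∞) slice contributes ∫ 4/t**2·t^(s-1) dt

on [0, 8): 2**(3/4)*t**(1/4)/2
on [8, 18): exp(-sqrt(2)*sqrt(t)/4)
on [18, oo): 4/t**2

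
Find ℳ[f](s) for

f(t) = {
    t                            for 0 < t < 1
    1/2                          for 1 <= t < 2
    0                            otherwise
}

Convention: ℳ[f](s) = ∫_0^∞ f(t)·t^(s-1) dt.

slice at 1, transform all 2 pieces, and sum them
between 0 and 1 the integrand is t·t^(s-1)
piece [1, 2): integrate 1/2 against the kernel

(2**s*(s + 1) + s - 1)/(2*s*(s + 1))
  Re(s) > -1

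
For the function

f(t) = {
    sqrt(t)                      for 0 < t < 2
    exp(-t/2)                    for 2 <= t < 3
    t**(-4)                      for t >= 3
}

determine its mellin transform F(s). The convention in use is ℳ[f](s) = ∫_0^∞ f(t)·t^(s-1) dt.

slice at 2, 3, transform all 3 pieces, and sum them
between 0 and 2 the integrand is sqrt(t)·t^(s-1)
∫ over [2, 3) of exp(-t/2)·t^(s-1) joins the sum
the [3, ∞) slice contributes ∫ t**(-4)·t^(s-1) dt

(2**s*(s - 4)*(2*s + 1)*uppergamma(s, 1) - 2**s*(s - 4)*(2*s + 1)*uppergamma(s, 3/2) + 2*2**(s + 1/2)*(s - 4) - 3**s*(2*s + 1)/81)/((s - 4)*(2*s + 1))
  -1/2 < Re(s) < 4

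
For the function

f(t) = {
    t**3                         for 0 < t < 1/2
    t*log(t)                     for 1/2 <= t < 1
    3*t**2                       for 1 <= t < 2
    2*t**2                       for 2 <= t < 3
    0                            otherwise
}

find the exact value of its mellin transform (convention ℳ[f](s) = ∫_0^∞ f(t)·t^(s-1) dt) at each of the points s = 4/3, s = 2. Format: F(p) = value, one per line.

F(4/3) = -531/490 + 615*2**(2/3)/20384 + 3*2**(2/3)*log(2)/56 + 12*2**(1/3)/5 + 81*3**(1/3)/5
F(2) = log(2)/24 + 62869/1440

the shared t-power comes off first: t on [0, 1/2); log(t)/t on [1/2, 1); 3 on [1, 2); …
the 4 pieces separated at 1/2, 1, 2 each add one integral
over [0, 1/2), the kernel integral of t**3 enters the sum
piece [1/2, 1): integrate t*log(t) against the kernel
on [1, 2) integrate f = 3*t**2 against the kernel
the [2, 3) slice contributes ∫ 2*t**2·t^(s-1) dt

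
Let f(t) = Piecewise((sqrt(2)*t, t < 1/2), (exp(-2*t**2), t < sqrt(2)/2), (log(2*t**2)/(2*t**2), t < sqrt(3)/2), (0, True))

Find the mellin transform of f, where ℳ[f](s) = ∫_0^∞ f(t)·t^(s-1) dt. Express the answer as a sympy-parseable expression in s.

(3*2**(s/2)*(s + 1)*(s**2 - 4*s + 4)*uppergamma(s/2, 1/2) - 3*2**(s/2)*(s + 1)*(s**2 - 4*s + 4)*uppergamma(s/2, 1) + 12*2**(s/2)*(s + 1) + 3**(s/2)*s*(s + 1)*(-4*log(2) + 4*log(3)) - 8*3**(s/2)*(s + 1) + 3**(s/2)*(s + 1)*(-8*log(3) + 8*log(2)) + 3*sqrt(2)*(s**2 - 4*s + 4))/(6*2**s*(s + 1)*(s**2 - 4*s + 4))
  Re(s) > -1

back out the power substitution: sqrt(2)*sqrt(t) on [0, 1/4); exp(-2*t) on [1/4, 1/2); log(2*t)/(2*t) on [1/2, 3/4)
invert the common scale on t to get sqrt(t) on [0, 1/2); exp(-t) on [1/2, 1); log(t)/t on [1, 3/2)
along the cuts 1/2, sqrt(2)/2, ℳ[f](s) splits into 3 integrals
between 0 and 1/2 the integrand is sqrt(2)*t·t^(s-1)
segment 1/2 to sqrt(2)/2 holds exp(-2*t**2); add its integral
piece [sqrt(2)/2, sqrt(3)/2): integrate log(2*t**2)/(2*t**2) against the kernel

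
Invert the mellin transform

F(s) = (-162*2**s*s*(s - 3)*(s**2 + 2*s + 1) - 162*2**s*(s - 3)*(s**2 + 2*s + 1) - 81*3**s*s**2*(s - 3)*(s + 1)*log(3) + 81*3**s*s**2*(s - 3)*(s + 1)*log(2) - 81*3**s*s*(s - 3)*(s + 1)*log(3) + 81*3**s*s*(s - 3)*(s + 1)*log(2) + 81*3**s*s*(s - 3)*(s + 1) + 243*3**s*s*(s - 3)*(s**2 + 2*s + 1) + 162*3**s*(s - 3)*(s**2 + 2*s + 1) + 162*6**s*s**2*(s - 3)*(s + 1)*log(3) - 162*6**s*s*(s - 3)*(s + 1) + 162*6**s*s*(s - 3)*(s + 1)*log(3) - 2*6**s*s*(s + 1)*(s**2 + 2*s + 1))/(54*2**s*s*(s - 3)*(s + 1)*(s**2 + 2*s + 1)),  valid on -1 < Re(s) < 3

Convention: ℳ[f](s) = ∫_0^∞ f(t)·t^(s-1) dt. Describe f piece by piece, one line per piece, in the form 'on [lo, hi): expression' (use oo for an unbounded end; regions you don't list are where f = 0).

decompose at 1, 3/2, 3; ℳ[f](s) sums the 4 pieces' integrals
for t in [0, 1): the term is ∫ t·t^(s-1)
segment 1 to 3/2 holds (t + 3); add its integral
for t in [3/2, 3): the term is ∫ t*log(t)·t^(s-1)
∫ over [3, ∞) of t**(-3)·t^(s-1) joins the sum

on [0, 1): t
on [1, 3/2): t + 3
on [3/2, 3): t*log(t)
on [3, oo): t**(-3)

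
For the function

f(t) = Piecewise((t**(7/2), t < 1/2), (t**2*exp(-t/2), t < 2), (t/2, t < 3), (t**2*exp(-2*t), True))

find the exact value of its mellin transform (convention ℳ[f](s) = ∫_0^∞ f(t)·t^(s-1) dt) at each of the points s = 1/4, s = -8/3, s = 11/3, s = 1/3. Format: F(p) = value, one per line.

F(1/4) = -4*2**(1/4)*uppergamma(9/4, 1) - 47*2**(1/4)/60 + 2**(3/4)*uppergamma(9/4, 6)/8 + 6*3**(1/4)/5 + 4*2**(1/4)*uppergamma(9/4, 1/4)
F(-8/3) = -2**(1/3)*uppergamma(-2/3, 1)/2 - 3**(1/3)/30 + 2**(2/3)*uppergamma(-2/3, 6) + 3*2**(1/3)/40 + 3*2**(1/6)/5 + 2**(1/3)*uppergamma(-2/3, 1/4)/2
F(11/3) = -32*2**(2/3)*uppergamma(17/3, 1) - 12*2**(2/3)/7 + 3*2**(5/6)/5504 + 2**(1/3)*uppergamma(17/3, 6)/64 + 243*3**(2/3)/28 + 32*2**(2/3)*uppergamma(17/3, 1/4)
F(1/3) = -4*2**(1/3)*uppergamma(7/3, 1) - 3*2**(1/3)/4 + 2**(2/3)*uppergamma(7/3, 6)/8 + 3*2**(1/6)/184 + 9*3**(1/3)/8 + 4*2**(1/3)*uppergamma(7/3, 1/4)

strip the shared t-power: t**(3/2) on [0, 1/2); exp(-t/2) on [1/2, 2); 1/(2*t) on [2, 3); …
slice at 1/2, 2, 3, transform all 4 pieces, and sum them
the [0, 1/2) slice contributes ∫ t**(7/2)·t^(s-1) dt
the [1/2, 2) slice contributes ∫ t**2*exp(-t/2)·t^(s-1) dt
piece [2, 3): integrate t/2 against the kernel
between 3 and ∞ the integrand is t**2*exp(-2*t)·t^(s-1)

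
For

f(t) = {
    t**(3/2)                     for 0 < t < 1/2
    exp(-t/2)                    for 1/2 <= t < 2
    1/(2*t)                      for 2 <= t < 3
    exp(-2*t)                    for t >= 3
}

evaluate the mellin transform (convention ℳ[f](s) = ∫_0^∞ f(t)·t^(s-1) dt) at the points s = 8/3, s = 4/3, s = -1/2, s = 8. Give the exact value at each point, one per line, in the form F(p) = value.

integrate the 4 segments split at 1/2, 2, 3, then add the results
piece [0, 1/2): integrate t**(3/2) against the kernel
∫ exp(-t/2)·t^(s-1) over [1/2, 2)
for t in [2, 3): the term is ∫ 1/(2*t)·t^(s-1)
for t in [3, ∞): the term is ∫ exp(-2*t)·t^(s-1)

F(8/3) = -4*2**(2/3)*uppergamma(8/3, 1) - 3*2**(2/3)/5 + 2**(1/3)*uppergamma(8/3, 6)/8 + 3*2**(5/6)/400 + 9*3**(2/3)/10 + 4*2**(2/3)*uppergamma(8/3, 1/4)
F(4/3) = -3*2**(1/3)/2 - 2*2**(1/3)*uppergamma(4/3, 1) + 2**(2/3)*uppergamma(4/3, 6)/4 + 3*2**(1/6)/68 + 2*2**(1/3)*uppergamma(4/3, 1/4) + 3*3**(1/3)/2
F(-1/2) = -sqrt(2)*sqrt(pi)*erfc(1/2) - sqrt(2)*exp(-1) - sqrt(3)/27 - 2*sqrt(2)*sqrt(pi)*erfc(sqrt(6)) + 2*sqrt(3)*exp(-6)/3 + sqrt(2)/12 + sqrt(2)*sqrt(pi)*erfc(1) + 1/2 + 2*sqrt(2)*exp(-1/4)
F(8) = -3507200*exp(-1) + sqrt(2)/9728 + 94545*exp(-6)/16 + 2059/14 + 106028861*exp(-1/4)/64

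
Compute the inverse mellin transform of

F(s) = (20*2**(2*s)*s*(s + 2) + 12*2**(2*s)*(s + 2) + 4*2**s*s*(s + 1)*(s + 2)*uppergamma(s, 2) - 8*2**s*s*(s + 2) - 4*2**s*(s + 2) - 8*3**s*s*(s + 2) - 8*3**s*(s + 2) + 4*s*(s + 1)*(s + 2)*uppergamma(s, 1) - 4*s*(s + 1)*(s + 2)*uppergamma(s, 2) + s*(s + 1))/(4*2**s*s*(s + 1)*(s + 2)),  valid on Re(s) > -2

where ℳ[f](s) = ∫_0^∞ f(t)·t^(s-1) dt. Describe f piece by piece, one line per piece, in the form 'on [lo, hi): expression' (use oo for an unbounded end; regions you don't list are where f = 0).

on [0, 1/2): t**2
on [1/2, 1): exp(-2*t)
on [1, 3/2): t + 1
on [3/2, 2): t + 3
on [2, oo): exp(-t)

cuts at 1/2, 1, 3/2, 2: linearity sums the 5 kernel integrals
segment [0, 1/2) carries t**2; integrate it
segment 1/2 to 1 holds exp(-2*t); add its integral
∫ (t + 1)·t^(s-1) over [1, 3/2)
for t in [3/2, 2): the term is ∫ (t + 3)·t^(s-1)
segment [2, ∞) carries exp(-t); integrate it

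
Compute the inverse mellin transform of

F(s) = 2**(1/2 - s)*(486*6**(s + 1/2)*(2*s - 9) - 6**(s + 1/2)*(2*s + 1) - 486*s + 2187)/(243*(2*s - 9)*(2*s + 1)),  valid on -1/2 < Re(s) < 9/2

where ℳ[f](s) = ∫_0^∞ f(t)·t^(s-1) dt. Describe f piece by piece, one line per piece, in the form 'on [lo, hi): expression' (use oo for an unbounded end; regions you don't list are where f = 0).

on [0, 1/2): sqrt(t)
on [1/2, 3): 2*sqrt(t)
on [3, oo): t**(-9/2)

invert the shared t-power to get 1 on [0, 1/2); 2 on [1/2, 3); t**(-5) on [3, ∞)
remove the shared t-power first: t on [0, 1/2); 2*t on [1/2, 3); t**(-4) on [3, ∞)
cuts at 1/2, 3: linearity sums the 3 kernel integrals
∫ over [0, 1/2) of sqrt(t)·t^(s-1) joins the sum
segment 1/2 to 3 holds 2*sqrt(t); add its integral
for t in [3, ∞): the term is ∫ t**(-9/2)·t^(s-1)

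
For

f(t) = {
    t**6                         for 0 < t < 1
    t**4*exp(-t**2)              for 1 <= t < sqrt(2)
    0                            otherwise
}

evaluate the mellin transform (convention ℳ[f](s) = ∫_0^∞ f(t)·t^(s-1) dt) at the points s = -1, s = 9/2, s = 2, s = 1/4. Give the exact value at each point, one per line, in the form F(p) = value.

F(-1) = -sqrt(2)*exp(-2)/2 - sqrt(pi)*erfc(sqrt(2))/4 + sqrt(pi)*erfc(1)/4 + exp(-1)/2 + 1/5
F(9/2) = -uppergamma(17/4, 2)/2 + 2/21 + uppergamma(17/4, 1)/2
F(2) = (-40 + exp(2) + 20*E)*exp(-2)/8
F(1/4) = -uppergamma(17/8, 2)/2 + 4/25 + uppergamma(17/8, 1)/2

invert the power substitution to get t**3 on [0, 1); t**2*exp(-t) on [1, 2)
peel off the shared t-power: t on [0, 1); exp(-t) on [1, 2)
integrate the 2 segments split at 1, then add the results
segment 0 to 1 holds t**6; add its integral
segment 1 to sqrt(2) holds t**4*exp(-t**2); add its integral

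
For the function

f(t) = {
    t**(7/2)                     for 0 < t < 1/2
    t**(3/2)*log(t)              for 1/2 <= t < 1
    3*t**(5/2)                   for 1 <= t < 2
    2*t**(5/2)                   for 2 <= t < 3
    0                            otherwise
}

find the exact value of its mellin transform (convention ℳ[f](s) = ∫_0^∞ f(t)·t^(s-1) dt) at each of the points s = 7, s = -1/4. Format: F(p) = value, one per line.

undo the shared t-power: t**3 on [0, 1/2); t*log(t) on [1/2, 1); 3*t**2 on [1, 2); …
invert the shared t-power to get t on [0, 1/2); log(t)/t on [1/2, 1); 3 on [1, 2); …
linearity at 1/2, 1, 2 turns ℳ[f](s) into 4 summed integrals
between 0 and 1/2 the integrand is t**(7/2)·t^(s-1)
∫ over [1/2, 1) of t**(3/2)*log(t)·t^(s-1) joins the sum
piece [1, 2): integrate 3*t**(5/2) against the kernel
segment 2 to 3 holds 2*t**(5/2); add its integral

F(7) = sqrt(2)*(-19461120*sqrt(2) + 27132*log(2) + 6363816427 + 244646148096*sqrt(6))/118078464
F(-1/4) = 2**(3/4)*(-11544*2**(1/4) + 2340*log(2) + 2097 + 10400*sqrt(2) + 46800*6**(1/4))/11700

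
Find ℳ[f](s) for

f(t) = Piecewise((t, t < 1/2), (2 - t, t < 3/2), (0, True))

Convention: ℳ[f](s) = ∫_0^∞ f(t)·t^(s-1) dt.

linearity at 1/2 turns ℳ[f](s) into 2 summed integrals
segment 0 to 1/2 holds t; add its integral
segment 1/2 to 3/2 holds (2 - t); add its integral

(3**s*s + 4*3**s - 2*s - 4)/(2*2**s*s*(s + 1))
  Re(s) > -1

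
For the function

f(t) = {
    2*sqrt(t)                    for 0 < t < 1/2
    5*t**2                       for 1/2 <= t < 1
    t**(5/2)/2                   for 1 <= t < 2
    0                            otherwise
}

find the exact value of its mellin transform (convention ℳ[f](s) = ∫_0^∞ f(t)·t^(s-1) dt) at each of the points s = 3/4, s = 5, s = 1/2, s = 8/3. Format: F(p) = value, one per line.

F(3/4) = 2*2**(3/4)/5 + 287*2**(1/4)/286 + 238/143
F(5) = 8629/13440 + 22543*sqrt(2)/2640
F(1/2) = 25/6 - sqrt(2)/4
F(8/3) = -15*2**(1/3)/448 + 3*2**(5/6)/76 + 423/434 + 96*2**(1/6)/31

split f at 1/2, 1: ℳ[f](s) collects 3 kernel integrals
[0, 1/2) adds the kernel integral of 2*sqrt(t)
piece [1/2, 1): integrate 5*t**2 against the kernel
between 1 and 2 the integrand is t**(5/2)/2·t^(s-1)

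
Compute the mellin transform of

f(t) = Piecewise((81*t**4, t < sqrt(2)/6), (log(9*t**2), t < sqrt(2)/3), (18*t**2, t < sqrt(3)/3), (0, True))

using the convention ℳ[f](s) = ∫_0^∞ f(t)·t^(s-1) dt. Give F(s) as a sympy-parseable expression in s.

(sqrt(2)/6)**s*(-16*2**s*s**2*(s + 4) + 4*2**s*s*(s + 2)*(s + 4)*log(2) - 8*2**s*(s + 2)*(s + 4) + 24*6**(s/2)*s**2*(s + 4) + s**2*(s + 2) + 4*s*(s + 2)*(s + 4)*log(2) + 8*(s + 2)*(s + 4))/(4*s**2*(s + 2)*(s + 4))
  Re(s) > -4

the common scale on t comes off first: t**4 on [0, sqrt(2)/2); log(t**2) on [sqrt(2)/2, sqrt(2)); 2*t**2 on [sqrt(2), sqrt(3))
peel off the power substitution: t**2 on [0, 1/2); log(t) on [1/2, 2); 2*t on [2, 3)
the 3 pieces separated at sqrt(2)/6, sqrt(2)/3 each add one integral
the [0, sqrt(2)/6) slice contributes ∫ 81*t**4·t^(s-1) dt
piece [sqrt(2)/6, sqrt(2)/3): integrate log(9*t**2) against the kernel
segment [sqrt(2)/3, sqrt(3)/3) carries 18*t**2; integrate it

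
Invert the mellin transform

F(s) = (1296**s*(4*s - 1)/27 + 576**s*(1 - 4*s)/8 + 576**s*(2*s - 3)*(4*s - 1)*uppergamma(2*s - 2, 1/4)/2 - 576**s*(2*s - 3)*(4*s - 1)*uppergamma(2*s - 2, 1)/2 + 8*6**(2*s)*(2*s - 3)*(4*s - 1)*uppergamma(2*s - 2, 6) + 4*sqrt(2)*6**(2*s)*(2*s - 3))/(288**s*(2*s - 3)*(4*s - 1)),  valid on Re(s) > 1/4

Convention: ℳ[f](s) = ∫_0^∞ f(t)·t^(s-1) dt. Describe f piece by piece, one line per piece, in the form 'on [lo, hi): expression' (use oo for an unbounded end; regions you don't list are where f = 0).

on [0, 1/8): 2**(3/4)/(2*t**(1/4))
on [1/8, 2): exp(-sqrt(2)*sqrt(t)/2)/(2*t)
on [2, 9/2): sqrt(2)/(8*t**(3/2))
on [9/2, oo): exp(-2*sqrt(2)*sqrt(t))/(2*t)

peel off the common scale on t: t**(-1/4) on [0, 1/4); exp(-sqrt(t)/2)/t on [1/4, 4); 1/(2*t**(3/2)) on [4, 9); …
undo the shared t-power: t**(3/4) on [0, 1/4); exp(-sqrt(t)/2) on [1/4, 4); 1/(2*sqrt(t)) on [4, 9); …
invert the power substitution to get t**(3/2) on [0, 1/2); exp(-t/2) on [1/2, 2); 1/(2*t) on [2, 3); …
f breaks at 1/8, 2, 9/2 into 4 integrals to sum
on [0, 1/8) integrate f = 2**(3/4)/(2*t**(1/4)) against the kernel
segment 1/8 to 2 holds exp(-sqrt(2)*sqrt(t)/2)/(2*t); add its integral
piece [2, 9/2): integrate sqrt(2)/(8*t**(3/2)) against the kernel
piece [9/2, ∞): integrate exp(-2*sqrt(2)*sqrt(t))/(2*t) against the kernel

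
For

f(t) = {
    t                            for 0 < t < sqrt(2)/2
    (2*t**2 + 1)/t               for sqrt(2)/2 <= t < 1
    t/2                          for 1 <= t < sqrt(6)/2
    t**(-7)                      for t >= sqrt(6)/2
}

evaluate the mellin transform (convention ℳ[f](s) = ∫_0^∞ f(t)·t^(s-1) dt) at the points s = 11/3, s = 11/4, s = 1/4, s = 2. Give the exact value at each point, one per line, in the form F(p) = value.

F(11/3) = 2**(2/3)*(-405 + 629*3**(1/3) + 1170*2**(1/3))/3360
F(11/4) = 2**(1/8)*(-11322 + 4333*3**(7/8) + 15606*2**(7/8))/32130
F(1/4) = 2**(3/8)*(-729*2**(5/8) + 2347*3**(5/8) + 10206)/10935
F(2) = -7*sqrt(2)/12 + 167*sqrt(6)/1080 + 3/2

strip the shared t-power: t**2 on [0, sqrt(2)/2); 2*t**2 + 1 on [sqrt(2)/2, 1); t**2/2 on [1, sqrt(6)/2); …
invert the power substitution to get t on [0, 1/2); 2*t + 1 on [1/2, 1); t/2 on [1, 3/2); …
f breaks at sqrt(2)/2, 1, sqrt(6)/2 into 4 integrals to sum
for t in [0, sqrt(2)/2): the term is ∫ t·t^(s-1)
over [sqrt(2)/2, 1), the kernel integral of (2*t**2 + 1)/t enters the sum
segment [1, sqrt(6)/2) carries t/2; integrate it
between sqrt(6)/2 and ∞ the integrand is t**(-7)·t^(s-1)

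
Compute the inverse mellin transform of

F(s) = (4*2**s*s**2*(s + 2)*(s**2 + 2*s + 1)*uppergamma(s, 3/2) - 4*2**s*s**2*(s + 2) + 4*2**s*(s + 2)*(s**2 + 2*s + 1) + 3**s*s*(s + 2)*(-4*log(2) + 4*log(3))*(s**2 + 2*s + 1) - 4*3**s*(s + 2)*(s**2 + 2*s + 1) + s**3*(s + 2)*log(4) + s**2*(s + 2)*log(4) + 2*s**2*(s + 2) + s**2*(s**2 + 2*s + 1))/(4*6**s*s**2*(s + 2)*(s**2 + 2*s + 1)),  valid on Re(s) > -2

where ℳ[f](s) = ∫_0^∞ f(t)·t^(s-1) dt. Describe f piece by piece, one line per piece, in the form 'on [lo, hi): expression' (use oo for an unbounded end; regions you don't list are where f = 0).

on [0, 1/6): 9*t**2
on [1/6, 1/3): 3*t*log(3*t)
on [1/3, 1/2): log(3*t)
on [1/2, oo): exp(-3*t)

strip the common scale on t: t**2 on [0, 1/2); t*log(t) on [1/2, 1); log(t) on [1, 3/2); …
linearity at 1/6, 1/3, 1/2 turns ℳ[f](s) into 4 summed integrals
∫ 9*t**2·t^(s-1) over [0, 1/6)
between 1/6 and 1/3 the integrand is 3*t*log(3*t)·t^(s-1)
on [1/3, 1/2): add ∫ log(3*t)·t^(s-1) dt
over [1/2, ∞), the kernel integral of exp(-3*t) enters the sum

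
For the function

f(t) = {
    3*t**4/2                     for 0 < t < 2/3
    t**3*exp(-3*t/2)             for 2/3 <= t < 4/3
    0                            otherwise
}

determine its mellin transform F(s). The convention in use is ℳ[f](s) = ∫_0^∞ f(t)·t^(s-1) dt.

strip the shared t-power: 3*t**3/2 on [0, 2/3); t**2*exp(-3*t/2) on [2/3, 4/3)
undo the shared t-power: 3*t/2 on [0, 2/3); exp(-3*t/2) on [2/3, 4/3)
remove the common scale on t first: t on [0, 1); exp(-t) on [1, 2)
integrate the 2 segments split at 2/3, then add the results
segment 0 to 2/3 holds 3*t**4/2; add its integral
between 2/3 and 4/3 the integrand is t**3*exp(-3*t/2)·t^(s-1)

(2/3)**(s + 3)*((s + 4)*uppergamma(s + 3, 1) - (s + 4)*uppergamma(s + 3, 2) + 1)/(s + 4)
  Re(s) > -4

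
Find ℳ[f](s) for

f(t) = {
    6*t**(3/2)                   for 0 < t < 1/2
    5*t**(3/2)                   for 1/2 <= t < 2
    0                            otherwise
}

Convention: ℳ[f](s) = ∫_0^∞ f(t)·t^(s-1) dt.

2*(2**(-s - 3/2) + 5*2**(s + 3/2))/(2*s + 3)
  Re(s) > -3/2

slice at 1/2, transform all 2 pieces, and sum them
the [0, 1/2) slice contributes ∫ 6*t**(3/2)·t^(s-1) dt
segment [1/2, 2) carries 5*t**(3/2); integrate it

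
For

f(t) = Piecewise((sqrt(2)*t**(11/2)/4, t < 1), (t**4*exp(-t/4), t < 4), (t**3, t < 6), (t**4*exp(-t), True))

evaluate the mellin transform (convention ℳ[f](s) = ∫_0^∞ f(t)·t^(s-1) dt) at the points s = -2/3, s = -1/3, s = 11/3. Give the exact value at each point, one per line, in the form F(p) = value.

the shared t-power comes off first: sqrt(2)*t**(7/2)/4 on [0, 1); t**2*exp(-t/4) on [1, 4); t on [4, 6); …
reversing the shared t-power: sqrt(2)*t**(3/2)/4 on [0, 1); exp(-t/4) on [1, 4); 1/t on [4, 6); …
peel off the common scale on t: t**(3/2) on [0, 1/2); exp(-t/2) on [1/2, 2); 1/(2*t) on [2, 3); …
cuts at 1, 4, 6: linearity sums the 4 kernel integrals
piece [0, 1): integrate sqrt(2)*t**(11/2)/4 against the kernel
the [1, 4) slice contributes ∫ t**4*exp(-t/4)·t^(s-1) dt
∫ t**3·t^(s-1) over [4, 6)
on [6, ∞) integrate f = t**4*exp(-t) against the kernel

F(-2/3) = -64*2**(2/3)*uppergamma(10/3, 1) - 48*2**(2/3)/7 + 3*sqrt(2)/58 + uppergamma(10/3, 6) + 108*6**(1/3)/7 + 64*2**(2/3)*uppergamma(10/3, 1/4)
F(-1/3) = -128*2**(1/3)*uppergamma(11/3, 1) - 12*2**(1/3) + 3*sqrt(2)/62 + uppergamma(11/3, 6) + 27*6**(2/3)/2 + 128*2**(1/3)*uppergamma(11/3, 1/4)
F(11/3) = -32768*2**(1/3)*uppergamma(23/3, 1) - 6144*2**(1/3)/5 + 3*sqrt(2)/110 + uppergamma(23/3, 6) + 34992*6**(2/3)/5 + 32768*2**(1/3)*uppergamma(23/3, 1/4)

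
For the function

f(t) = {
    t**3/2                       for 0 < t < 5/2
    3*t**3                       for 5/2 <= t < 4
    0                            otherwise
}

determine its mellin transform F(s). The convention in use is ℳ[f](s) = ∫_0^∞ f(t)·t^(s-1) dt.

(3072*2**(3*s) - 625*5**s)/(16*2**s*(s + 3))
  Re(s) > -3

the 2 pieces separated at 5/2 each add one integral
segment 0 to 5/2 holds t**3/2; add its integral
piece [5/2, 4): integrate 3*t**3 against the kernel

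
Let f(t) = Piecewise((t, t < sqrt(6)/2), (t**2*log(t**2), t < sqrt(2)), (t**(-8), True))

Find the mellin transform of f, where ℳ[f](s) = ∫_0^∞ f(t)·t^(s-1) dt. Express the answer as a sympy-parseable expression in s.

back out the power substitution: sqrt(t) on [0, 3/2); t*log(t) on [3/2, 2); t**(-4) on [2, ∞)
treat the 3 regions marked off by sqrt(6)/2, sqrt(2) separately and sum
on [0, sqrt(6)/2): add ∫ t·t^(s-1) dt
∫ t**2*log(t**2)·t^(s-1) over [sqrt(6)/2, sqrt(2))
between sqrt(2) and ∞ the integrand is t**(-8)·t^(s-1)

(sqrt(2)/2)**s*(32*2**s*s*(s - 8)*(s + 1)*log(2) - 64*2**s*(s - 8)*(s + 1) + 64*2**s*(s - 8)*(s + 1)*log(2) - 2**s*(s + 1)*(s**2 + 4*s + 4) + 3**(s/2)*s*(s - 8)*(s + 1)*(-24*log(3) + 24*log(2)) + 3**(s/2)*(s - 8)*(s + 1)*(-48*log(3) + 48*log(2)) + 48*3**(s/2)*(s - 8)*(s + 1) + 8*3**(s/2)*sqrt(6)*(s - 8)*(s**2 + 4*s + 4))/(16*(s - 8)*(s + 1)*(s**2 + 4*s + 4))
  -1 < Re(s) < 8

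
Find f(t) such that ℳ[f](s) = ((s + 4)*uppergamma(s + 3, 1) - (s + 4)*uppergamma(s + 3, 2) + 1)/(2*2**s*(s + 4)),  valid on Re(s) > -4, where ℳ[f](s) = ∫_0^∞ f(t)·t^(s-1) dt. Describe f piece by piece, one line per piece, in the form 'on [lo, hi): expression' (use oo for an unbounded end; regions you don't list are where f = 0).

on [0, 1/2): 8*t**4
on [1/2, 1): 4*t**3*exp(-2*t)

the shared t-power comes off first: 8*t**3 on [0, 1/2); 4*t**2*exp(-2*t) on [1/2, 1)
the common scale on t comes off first: t**3 on [0, 1); t**2*exp(-t) on [1, 2)
reversing the shared t-power: t on [0, 1); exp(-t) on [1, 2)
decompose at 1/2; ℳ[f](s) sums the 2 pieces' integrals
∫ 8*t**4·t^(s-1) over [0, 1/2)
∫ over [1/2, 1) of 4*t**3*exp(-2*t)·t^(s-1) joins the sum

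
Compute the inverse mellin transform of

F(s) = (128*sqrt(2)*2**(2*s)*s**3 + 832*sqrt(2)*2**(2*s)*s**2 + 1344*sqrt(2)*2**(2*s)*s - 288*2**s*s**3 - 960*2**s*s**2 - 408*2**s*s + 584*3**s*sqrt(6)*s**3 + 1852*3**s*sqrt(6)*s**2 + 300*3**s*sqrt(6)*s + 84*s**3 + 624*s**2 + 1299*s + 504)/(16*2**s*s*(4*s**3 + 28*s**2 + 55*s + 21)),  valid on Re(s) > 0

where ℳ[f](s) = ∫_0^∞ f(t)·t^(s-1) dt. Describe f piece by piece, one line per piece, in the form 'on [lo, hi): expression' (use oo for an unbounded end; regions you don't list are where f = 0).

on [0, 1/2): 3/2
on [1/2, 1): 3*t**3/2
on [1, 3/2): 6*t**(7/2)
on [3/2, 2): 2*sqrt(t)

along the cuts 1/2, 1, 3/2, ℳ[f](s) splits into 4 integrals
∫ 3/2·t^(s-1) over [0, 1/2)
for t in [1/2, 1): the term is ∫ 3*t**3/2·t^(s-1)
over [1, 3/2), the kernel integral of 6*t**(7/2) enters the sum
∫ 2*sqrt(t)·t^(s-1) over [3/2, 2)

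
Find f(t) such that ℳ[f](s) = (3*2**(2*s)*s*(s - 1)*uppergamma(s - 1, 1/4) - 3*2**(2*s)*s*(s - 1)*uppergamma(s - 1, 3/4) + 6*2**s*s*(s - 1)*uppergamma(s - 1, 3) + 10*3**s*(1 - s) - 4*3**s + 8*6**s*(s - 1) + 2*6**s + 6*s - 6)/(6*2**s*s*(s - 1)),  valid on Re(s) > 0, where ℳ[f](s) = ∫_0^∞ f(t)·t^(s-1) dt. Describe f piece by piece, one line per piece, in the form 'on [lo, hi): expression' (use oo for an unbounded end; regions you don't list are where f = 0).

peel off the shared t-power: t on [0, 1/2); exp(-t/2) on [1/2, 3/2); t + 1 on [3/2, 3); …
integrate the 4 segments split at 1/2, 3/2, 3, then add the results
on [0, 1/2) integrate f = 1 against the kernel
segment 1/2 to 3/2 holds exp(-t/2)/t; add its integral
[3/2, 3) adds the kernel integral of (t + 1)/t
over [3, ∞), the kernel integral of exp(-t)/t enters the sum

on [0, 1/2): 1
on [1/2, 3/2): exp(-t/2)/t
on [3/2, 3): (t + 1)/t
on [3, oo): exp(-t)/t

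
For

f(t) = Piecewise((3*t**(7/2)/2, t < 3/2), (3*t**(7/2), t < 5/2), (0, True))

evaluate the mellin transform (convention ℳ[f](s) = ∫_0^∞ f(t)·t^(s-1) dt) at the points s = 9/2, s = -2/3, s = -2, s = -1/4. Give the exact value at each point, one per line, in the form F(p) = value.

F(9/2) = 2324067/4096
F(-2/3) = 9*2**(1/6)*(-9*3**(5/6) + 50*5**(5/6))/136
F(-2) = -3*sqrt(6)/4 + 5*sqrt(10)/2
F(-1/4) = 3*2**(3/4)*(-27*3**(1/4) + 250*5**(1/4))/104

split f at 3/2: ℳ[f](s) collects 2 kernel integrals
for t in [0, 3/2): the term is ∫ 3*t**(7/2)/2·t^(s-1)
the [3/2, 5/2) slice contributes ∫ 3*t**(7/2)·t^(s-1) dt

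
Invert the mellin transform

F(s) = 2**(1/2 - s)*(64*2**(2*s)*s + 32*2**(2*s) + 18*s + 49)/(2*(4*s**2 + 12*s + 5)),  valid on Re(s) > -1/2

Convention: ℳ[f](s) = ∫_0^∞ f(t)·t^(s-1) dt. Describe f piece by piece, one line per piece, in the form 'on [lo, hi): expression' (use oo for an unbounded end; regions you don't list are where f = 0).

on [0, 1/2): 5*sqrt(t)
on [1/2, 2): 2*t**(5/2)

summing 2 kernel integrals split by 1/2 yields ℳ[f](s)
[0, 1/2) adds the kernel integral of 5*sqrt(t)
between 1/2 and 2 the integrand is 2*t**(5/2)·t^(s-1)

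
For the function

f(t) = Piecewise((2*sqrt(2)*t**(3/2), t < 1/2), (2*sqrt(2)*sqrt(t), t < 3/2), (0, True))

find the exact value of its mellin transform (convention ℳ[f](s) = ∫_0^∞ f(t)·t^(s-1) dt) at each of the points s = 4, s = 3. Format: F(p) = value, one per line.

F(4) = -13/792 + 9*sqrt(3)/4
F(3) = -11/252 + 27*sqrt(3)/14

undo the common scale on t: t**(3/2) on [0, 1); 2*sqrt(t) on [1, 3)
linearity at 1/2 turns ℳ[f](s) into 2 summed integrals
on [0, 1/2) integrate f = 2*sqrt(2)*t**(3/2) against the kernel
between 1/2 and 3/2 the integrand is 2*sqrt(2)*sqrt(t)·t^(s-1)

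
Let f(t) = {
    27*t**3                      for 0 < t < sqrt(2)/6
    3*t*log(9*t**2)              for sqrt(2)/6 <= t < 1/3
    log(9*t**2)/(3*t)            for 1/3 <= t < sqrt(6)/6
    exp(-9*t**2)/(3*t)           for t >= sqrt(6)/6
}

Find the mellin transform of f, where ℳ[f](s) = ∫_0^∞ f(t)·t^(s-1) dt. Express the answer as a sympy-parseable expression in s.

reversing the common scale on t: t**3 on [0, sqrt(2)/2); t*log(t**2) on [sqrt(2)/2, 1); log(t**2)/t on [1, sqrt(6)/2); …
remove the shared t-power first: t**4 on [0, sqrt(2)/2); t**2*log(t**2) on [sqrt(2)/2, 1); log(t**2) on [1, sqrt(6)/2); …
back out the power substitution: t**2 on [0, 1/2); t*log(t) on [1/2, 1); log(t) on [1, 3/2); …
along the cuts sqrt(2)/6, 1/3, sqrt(6)/6, ℳ[f](s) splits into 4 integrals
piece [0, sqrt(2)/6): integrate 27*t**3 against the kernel
piece [sqrt(2)/6, 1/3): integrate 3*t*log(9*t**2) against the kernel
∫ over [1/3, sqrt(6)/6) of log(9*t**2)/(3*t)·t^(s-1) joins the sum
the [sqrt(6)/6, ∞) slice contributes ∫ exp(-9*t**2)/(3*t)·t^(s-1) dt

2**(1/2 - s/2)*(3*2**(s/2 + 1/2)*(s - 1)**2*(s + 3)*(4*s + (s - 1)**2)*uppergamma(s/2 - 1/2, 3/2) - 12*2**(s/2 + 1/2)*(s - 1)**2*(s + 3) + 12*2**(s/2 + 1/2)*(s + 3)*(4*s + (s - 1)**2) + 3**(s/2 + 1/2)*(s - 1)*(s + 3)*(4*s + (s - 1)**2)*(-4*log(2) + 4*log(3)) - 8*3**(s/2 + 1/2)*(s + 3)*(4*s + (s - 1)**2) + 6*(s - 1)**3*(s + 3)*log(2) + 12*(s - 1)**2*(s + 3)*log(2) + 12*(s - 1)**2*(s + 3) + 3*(s - 1)**2*(4*s + (s - 1)**2))/(12*3**s*(s - 1)**2*(s + 3)*(4*s + (s - 1)**2))
  Re(s) > -3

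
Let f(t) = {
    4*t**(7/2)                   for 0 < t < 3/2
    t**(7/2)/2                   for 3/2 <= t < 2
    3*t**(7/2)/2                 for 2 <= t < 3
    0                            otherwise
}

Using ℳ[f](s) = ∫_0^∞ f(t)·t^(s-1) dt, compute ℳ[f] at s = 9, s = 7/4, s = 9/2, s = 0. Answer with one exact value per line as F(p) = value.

f breaks at 3/2, 2 into 3 integrals to sum
piece [0, 3/2): integrate 4*t**(7/2) against the kernel
piece [3/2, 2): integrate t**(7/2)/2 against the kernel
over [2, 3), the kernel integral of 3*t**(7/2)/2 enters the sum

F(9) = -8192*sqrt(2)/25 + 3720087*sqrt(6)/204800 + 1594323*sqrt(3)/25
F(7/4) = -128*2**(1/4)/21 + 81*2**(3/4)*3**(1/4)/32 + 486*3**(1/4)/7
F(9/2) = 4953703/4096
F(0) = -16*sqrt(2)/7 + 27*sqrt(6)/16 + 81*sqrt(3)/7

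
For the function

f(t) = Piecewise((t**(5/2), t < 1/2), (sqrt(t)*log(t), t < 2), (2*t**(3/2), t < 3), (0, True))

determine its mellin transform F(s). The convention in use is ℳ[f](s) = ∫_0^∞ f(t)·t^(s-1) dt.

the shared t-power comes off first: t**2 on [0, 1/2); log(t) on [1/2, 2); 2*t on [2, 3)
split f at 1/2, 2: ℳ[f](s) collects 3 kernel integrals
piece [0, 1/2): integrate t**(5/2) against the kernel
over [1/2, 2), the kernel integral of sqrt(t)*log(t) enters the sum
piece [2, 3): integrate 2*t**(3/2) against the kernel

2**(-s - 3/2)*(-2**(2*s + 4)*(2*s + 3)*(2*s + 5) + 2**(2*s + 5)*(-2*s - 5)*(2*s + 1)**2 + 8*4**s*(2*s + 1)*(2*s + 3)*(2*s + 5)*log(2) + 6**(s + 3/2)*(2*s + 1)**2*(8*s + 20) + (2*s + 1)**2*(2*s + 3) + 4*(2*s + 1)*(2*s + 3)*(2*s + 5)*log(2) + 8*(2*s + 3)*(2*s + 5))/((2*s + 1)**2*(2*s + 3)*(2*s + 5))
  Re(s) > -5/2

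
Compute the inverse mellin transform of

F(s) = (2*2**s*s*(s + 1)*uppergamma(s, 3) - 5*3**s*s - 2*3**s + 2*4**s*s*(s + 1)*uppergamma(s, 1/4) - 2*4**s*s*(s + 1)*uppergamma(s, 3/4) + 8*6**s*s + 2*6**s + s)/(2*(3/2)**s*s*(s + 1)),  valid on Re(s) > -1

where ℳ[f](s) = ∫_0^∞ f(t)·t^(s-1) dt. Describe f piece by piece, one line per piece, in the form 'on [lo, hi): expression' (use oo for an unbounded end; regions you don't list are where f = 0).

peel off the common scale on t: t/2 on [0, 1); exp(-t/4) on [1, 3); t/2 + 1 on [3, 6); …
the common scale on t comes off first: t on [0, 1/2); exp(-t/2) on [1/2, 3/2); t + 1 on [3/2, 3); …
along the cuts 2/3, 2, 4, ℳ[f](s) splits into 4 integrals
for t in [0, 2/3): the term is ∫ 3*t/4·t^(s-1)
over [2/3, 2), the kernel integral of exp(-3*t/8) enters the sum
on [2, 4) integrate f = (3*t/4 + 1) against the kernel
over [4, ∞), the kernel integral of exp(-3*t/4) enters the sum

on [0, 2/3): 3*t/4
on [2/3, 2): exp(-3*t/8)
on [2, 4): 3*t/4 + 1
on [4, oo): exp(-3*t/4)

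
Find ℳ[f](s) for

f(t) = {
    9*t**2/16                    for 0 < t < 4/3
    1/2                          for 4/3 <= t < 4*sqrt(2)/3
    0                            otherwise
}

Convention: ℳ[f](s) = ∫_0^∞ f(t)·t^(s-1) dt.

2**(2*s - 1)*(2**(s/2)*(s + 2) + s - 2)/(3**s*s*(s + 2))
  Re(s) > -2

remove the common scale on t first: t**2/4 on [0, 2); 1/2 on [2, 2*sqrt(2))
the common scale on t comes off first: t**2 on [0, 1); 1/2 on [1, sqrt(2))
back out the power substitution: t on [0, 1); 1/2 on [1, 2)
along the cuts 4/3, ℳ[f](s) splits into 2 integrals
for t in [0, 4/3): the term is ∫ 9*t**2/16·t^(s-1)
for t in [4/3, 4*sqrt(2)/3): the term is ∫ 1/2·t^(s-1)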